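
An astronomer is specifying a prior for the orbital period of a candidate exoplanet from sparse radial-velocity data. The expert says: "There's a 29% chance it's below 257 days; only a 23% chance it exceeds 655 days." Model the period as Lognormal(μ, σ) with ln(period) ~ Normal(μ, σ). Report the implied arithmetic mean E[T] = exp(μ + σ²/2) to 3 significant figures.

E[T] ≈ 499 days

If T ~ Lognormal(μ,σ) then ln T ~ Normal(μ,σ), so the p-quantile of ln T is μ + z_p·σ.
ln(257) = 5.549 and ln(655) = 6.485; z_{0.29} = -0.5534, z_{0.77} = 0.7388.
σ = (6.485 − 5.549)/(0.7388 − (-0.5534)) = 0.724.
μ = 5.549 − (-0.5534)·0.724 = 5.950.
E[T] = exp(μ + σ²/2) = exp(5.950 + 0.2621) = 499 days.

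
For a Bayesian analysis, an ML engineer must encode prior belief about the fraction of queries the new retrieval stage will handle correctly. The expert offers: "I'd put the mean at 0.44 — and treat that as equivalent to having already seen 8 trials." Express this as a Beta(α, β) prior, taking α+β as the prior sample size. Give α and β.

Under the effective-sample-size interpretation, Beta(α, β) has prior mean α/(α+β) and prior sample size α+β.
So α+β = 8 and α/(α+β) = 0.44, giving α = 0.44·8 = 3.52 and β = 8 − 3.52 = 4.48.

α = 3.52, β = 4.48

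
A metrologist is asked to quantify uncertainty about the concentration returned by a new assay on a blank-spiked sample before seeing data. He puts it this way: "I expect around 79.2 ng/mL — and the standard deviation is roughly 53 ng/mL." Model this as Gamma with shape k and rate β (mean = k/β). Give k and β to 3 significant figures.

k ≈ 2.23, β ≈ 0.0282

For Gamma(k, rate β): mean = k/β, variance = k/β², so CV = 1/√k.
CV = SD/mean = 53/79.2 = 0.6692, hence k = 1/CV² = 2.23.
Then β = k/mean = 2.23/79.2 = 0.0282.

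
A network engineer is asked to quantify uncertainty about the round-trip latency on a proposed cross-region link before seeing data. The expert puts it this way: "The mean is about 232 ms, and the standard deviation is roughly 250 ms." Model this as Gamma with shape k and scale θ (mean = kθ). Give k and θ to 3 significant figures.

k ≈ 0.861, θ ≈ 269

For Gamma(k, scale θ): mean = kθ, variance = kθ², so CV = 1/√k.
CV = SD/mean = 250/232 = 1.078, hence k = 1/CV² = 0.861.
Then θ = mean/k = 232/0.861 = 269.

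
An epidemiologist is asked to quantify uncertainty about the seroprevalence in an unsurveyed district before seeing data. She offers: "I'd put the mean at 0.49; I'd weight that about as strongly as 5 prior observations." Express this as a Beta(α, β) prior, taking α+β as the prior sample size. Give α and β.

Under the effective-sample-size interpretation, Beta(α, β) has prior mean α/(α+β) and prior sample size α+β.
So α+β = 5 and α/(α+β) = 0.49, giving α = 0.49·5 = 2.45 and β = 5 − 2.45 = 2.55.

α = 2.45, β = 2.55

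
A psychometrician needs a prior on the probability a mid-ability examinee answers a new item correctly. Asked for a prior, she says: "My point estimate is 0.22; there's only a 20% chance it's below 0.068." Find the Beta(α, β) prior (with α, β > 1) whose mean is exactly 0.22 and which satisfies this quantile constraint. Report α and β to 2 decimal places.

With mean 0.22 fixed, write α = 0.22s, β = 0.78s where s = α+β.
Need P(θ < 0.068) = 0.2 under Beta(0.22s, 0.78s). Normal approximation: (q−m)/√(m(1−m)/s) ≈ z_{0.2} = -0.842, so s ≈ 0.22·0.78·(-0.842)²/(0.068−0.22)² = 5.3.
At s = 5.3: P(θ<0.068) ≈ 0.193. Adjusting to match 0.2 gives s ≈ 5.07.
So α = 0.22·5.07 ≈ 1.12, β = 0.78·5.07 ≈ 3.96.

α ≈ 1.12, β ≈ 3.96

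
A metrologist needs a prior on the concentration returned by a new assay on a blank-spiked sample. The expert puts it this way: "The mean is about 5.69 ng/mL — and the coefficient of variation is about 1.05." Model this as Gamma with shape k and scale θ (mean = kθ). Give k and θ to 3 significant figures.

For Gamma(k, scale θ): mean = kθ, variance = kθ², so CV = 1/√k.
CV = 1.05, hence k = 1/CV² = 0.907.
Then θ = mean/k = 5.69/0.907 = 6.27.

k ≈ 0.907, θ ≈ 6.27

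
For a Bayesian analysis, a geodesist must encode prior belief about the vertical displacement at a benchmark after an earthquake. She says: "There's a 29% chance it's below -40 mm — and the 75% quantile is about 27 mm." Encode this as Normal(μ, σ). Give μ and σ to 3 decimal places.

μ = -9.804, σ = 54.566

For Normal(μ,σ), the p-quantile is μ + z_p·σ. Here z_{0.29} = -0.5534, z_{0.75} = 0.6745.
So -40 = μ − 0.5534σ and 27 = μ + 0.6745σ.
Subtracting: σ = (27 − -40)/(0.6745 − (-0.5534)) = 54.566.
Then μ = -40 − (-0.5534)·54.566 = -9.804.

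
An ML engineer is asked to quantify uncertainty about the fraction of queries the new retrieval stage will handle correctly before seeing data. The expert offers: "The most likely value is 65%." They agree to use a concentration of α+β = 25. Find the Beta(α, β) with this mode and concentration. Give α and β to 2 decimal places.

α = 15.95, β = 9.05

For α,β > 1 the Beta mode is (α−1)/(α+β−2). With α+β = 25, the mode is (α−1)/23.
Set (α−1)/23 = 0.65 → α = 1 + 0.65·23 = 15.95.
β = 25 − α = 9.05.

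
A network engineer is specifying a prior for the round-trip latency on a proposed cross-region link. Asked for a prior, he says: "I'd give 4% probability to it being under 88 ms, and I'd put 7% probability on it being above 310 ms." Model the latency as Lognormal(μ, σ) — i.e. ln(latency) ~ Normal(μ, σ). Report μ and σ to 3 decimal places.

μ ≈ 5.161, σ ≈ 0.390

If T ~ Lognormal(μ,σ) then ln T ~ Normal(μ,σ), so the p-quantile of ln T is μ + z_p·σ.
ln(88) = 4.477 and ln(310) = 5.737; z_{0.04} = -1.751, z_{0.93} = 1.476.
σ = (5.737 − 4.477)/(1.476 − (-1.751)) = 0.390.
μ = 4.477 − (-1.751)·0.390 = 5.161.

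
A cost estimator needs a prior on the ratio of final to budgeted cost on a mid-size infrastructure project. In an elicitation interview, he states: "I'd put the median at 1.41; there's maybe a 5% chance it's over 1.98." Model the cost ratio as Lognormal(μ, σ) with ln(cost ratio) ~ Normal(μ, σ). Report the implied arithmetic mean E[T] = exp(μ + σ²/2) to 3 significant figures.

E[T] ≈ 1.44

If T ~ Lognormal(μ,σ) then ln T ~ Normal(μ,σ), so the p-quantile of ln T is μ + z_p·σ.
ln(1.41) = 0.3436 and ln(1.98) = 0.6831; z_{0.5} = 0, z_{0.95} = 1.645.
σ = (0.6831 − 0.3436)/(1.645 − (0)) = 0.206.
μ = 0.3436 − (0)·0.206 = 0.344.
E[T] = exp(μ + σ²/2) = exp(0.344 + 0.0213) = 1.44.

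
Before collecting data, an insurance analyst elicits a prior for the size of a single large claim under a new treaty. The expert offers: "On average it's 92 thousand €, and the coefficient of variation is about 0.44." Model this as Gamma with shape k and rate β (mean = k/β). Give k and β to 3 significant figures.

k ≈ 5.17, β ≈ 0.0561

For Gamma(k, rate β): mean = k/β, variance = k/β², so CV = 1/√k.
CV = 0.44, hence k = 1/CV² = 5.17.
Then β = k/mean = 5.17/92 = 0.0561.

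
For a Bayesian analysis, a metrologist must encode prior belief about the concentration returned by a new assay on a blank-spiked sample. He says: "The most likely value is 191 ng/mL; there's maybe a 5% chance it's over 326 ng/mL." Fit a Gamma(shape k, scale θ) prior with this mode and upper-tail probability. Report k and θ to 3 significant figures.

Gamma(k,θ) with k>1 has mode (k−1)θ, so θ = 191/(k−1).
Need P(X < 326) = 0.95 with θ tied to k this way. Start at k = 2, θ = 191: P(X<326) ≈ 0.509.
Too low — raise k to concentrate. Iterating converges to k ≈ 10.8.
Then θ = 191/(10.8−1) ≈ 19.6.

k ≈ 10.8, θ ≈ 19.6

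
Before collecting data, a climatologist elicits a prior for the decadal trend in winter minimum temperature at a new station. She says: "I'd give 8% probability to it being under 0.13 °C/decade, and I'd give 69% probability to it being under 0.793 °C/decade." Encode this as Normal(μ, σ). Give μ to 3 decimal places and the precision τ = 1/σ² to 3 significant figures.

μ = 0.620, τ = 8.22

For Normal(μ,σ), the p-quantile is μ + z_p·σ. Here z_{0.08} = -1.405, z_{0.69} = 0.4959.
So 0.13 = μ − 1.405σ and 0.793 = μ + 0.4959σ.
Subtracting: σ = (0.793 − 0.13)/(0.4959 − (-1.405)) = 0.349.
Then μ = 0.13 − (-1.405)·0.349 = 0.620.
Precision τ = 1/σ² = 1/0.3488² = 8.22.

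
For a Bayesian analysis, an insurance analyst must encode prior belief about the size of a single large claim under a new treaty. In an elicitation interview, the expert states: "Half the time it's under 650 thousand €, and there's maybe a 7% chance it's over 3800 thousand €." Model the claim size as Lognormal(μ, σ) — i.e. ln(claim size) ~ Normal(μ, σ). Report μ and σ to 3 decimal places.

μ ≈ 6.477, σ ≈ 1.197

If T ~ Lognormal(μ,σ) then ln T ~ Normal(μ,σ), so the p-quantile of ln T is μ + z_p·σ.
ln(650) = 6.477 and ln(3800) = 8.243; z_{0.5} = 0, z_{0.93} = 1.476.
σ = (8.243 − 6.477)/(1.476 − (0)) = 1.197.
μ = 6.477 − (0)·1.197 = 6.477.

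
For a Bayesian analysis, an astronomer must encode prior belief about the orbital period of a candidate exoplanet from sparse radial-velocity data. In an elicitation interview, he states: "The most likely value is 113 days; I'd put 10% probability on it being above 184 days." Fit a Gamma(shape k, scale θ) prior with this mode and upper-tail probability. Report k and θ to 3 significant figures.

k ≈ 8.92, θ ≈ 14.3

Gamma(k,θ) with k>1 has mode (k−1)θ, so θ = 113/(k−1).
Need P(X < 184) = 0.9 with θ tied to k this way. Start at k = 2, θ = 113: P(X<184) ≈ 0.484.
Too low — raise k to concentrate. Iterating converges to k ≈ 8.92.
Then θ = 113/(8.92−1) ≈ 14.3.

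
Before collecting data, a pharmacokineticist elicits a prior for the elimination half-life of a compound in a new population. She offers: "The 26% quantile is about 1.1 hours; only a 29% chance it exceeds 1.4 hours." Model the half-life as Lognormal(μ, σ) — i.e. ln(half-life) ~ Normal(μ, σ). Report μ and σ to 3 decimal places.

μ ≈ 0.225, σ ≈ 0.202

If T ~ Lognormal(μ,σ) then ln T ~ Normal(μ,σ), so the p-quantile of ln T is μ + z_p·σ.
ln(1.1) = 0.09531 and ln(1.4) = 0.3365; z_{0.26} = -0.6433, z_{0.71} = 0.5534.
σ = (0.3365 − 0.09531)/(0.5534 − (-0.6433)) = 0.202.
μ = 0.09531 − (-0.6433)·0.202 = 0.225.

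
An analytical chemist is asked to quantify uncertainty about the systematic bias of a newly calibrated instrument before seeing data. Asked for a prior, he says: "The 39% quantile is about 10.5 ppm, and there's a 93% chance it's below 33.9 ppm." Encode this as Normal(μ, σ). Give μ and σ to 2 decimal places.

μ = 14.22, σ = 13.33

The p-quantile of Normal(μ,σ) is μ + z_p·σ, with z_{0.39} = -0.2793 and z_{0.93} = 1.476.
Eliminate σ: μ = (z₂·x₁ − z₁·x₂)/(z₂ − z₁) = (1.476·10.5 − (-0.2793)·33.9)/1.755 = 14.22.
Then σ = (x₂ − x₁)/(z₂ − z₁) = (33.9 − 10.5)/1.755 = 13.33.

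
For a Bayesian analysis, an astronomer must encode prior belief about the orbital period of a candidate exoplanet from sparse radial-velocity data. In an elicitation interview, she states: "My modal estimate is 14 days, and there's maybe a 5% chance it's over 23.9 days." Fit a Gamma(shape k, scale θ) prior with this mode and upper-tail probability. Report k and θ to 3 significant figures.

Gamma(k,θ) with k>1 has mode (k−1)θ, so θ = 14/(k−1).
Need P(X < 23.9) = 0.95 with θ tied to k this way. Start at k = 2, θ = 14: P(X<23.9) ≈ 0.509.
Too low — raise k to concentrate. Iterating converges to k ≈ 10.8.
Then θ = 14/(10.8−1) ≈ 1.43.

k ≈ 10.8, θ ≈ 1.43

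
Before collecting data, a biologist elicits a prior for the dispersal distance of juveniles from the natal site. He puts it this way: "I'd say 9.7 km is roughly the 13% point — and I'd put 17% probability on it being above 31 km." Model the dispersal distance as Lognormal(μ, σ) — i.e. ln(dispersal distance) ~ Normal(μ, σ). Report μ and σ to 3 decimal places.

μ ≈ 2.901, σ ≈ 0.558

If T ~ Lognormal(μ,σ) then ln T ~ Normal(μ,σ), so the p-quantile of ln T is μ + z_p·σ.
ln(9.7) = 2.272 and ln(31) = 3.434; z_{0.13} = -1.126, z_{0.83} = 0.9542.
σ = (3.434 − 2.272)/(0.9542 − (-1.126)) = 0.558.
μ = 2.272 − (-1.126)·0.558 = 2.901.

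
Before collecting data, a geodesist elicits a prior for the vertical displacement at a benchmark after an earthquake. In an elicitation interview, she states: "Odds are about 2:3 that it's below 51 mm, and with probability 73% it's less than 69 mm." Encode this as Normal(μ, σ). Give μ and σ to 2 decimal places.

For Normal(μ,σ), the p-quantile is μ + z_p·σ. Here z_{0.4} = -0.2533, z_{0.73} = 0.6128.
So 51 = μ − 0.2533σ and 69 = μ + 0.6128σ.
Subtracting: σ = (69 − 51)/(0.6128 − (-0.2533)) = 20.78.
Then μ = 51 − (-0.2533)·20.78 = 56.26.

μ = 56.26, σ = 20.78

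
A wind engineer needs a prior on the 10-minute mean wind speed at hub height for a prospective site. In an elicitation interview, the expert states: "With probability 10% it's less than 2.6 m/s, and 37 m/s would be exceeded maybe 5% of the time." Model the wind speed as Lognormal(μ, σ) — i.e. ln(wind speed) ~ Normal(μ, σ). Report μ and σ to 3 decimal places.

If T ~ Lognormal(μ,σ) then ln T ~ Normal(μ,σ), so the p-quantile of ln T is μ + z_p·σ.
ln(2.6) = 0.9555 and ln(37) = 3.611; z_{0.1} = -1.282, z_{0.95} = 1.645.
σ = (3.611 − 0.9555)/(1.645 − (-1.282)) = 0.907.
μ = 0.9555 − (-1.282)·0.907 = 2.118.

μ ≈ 2.118, σ ≈ 0.907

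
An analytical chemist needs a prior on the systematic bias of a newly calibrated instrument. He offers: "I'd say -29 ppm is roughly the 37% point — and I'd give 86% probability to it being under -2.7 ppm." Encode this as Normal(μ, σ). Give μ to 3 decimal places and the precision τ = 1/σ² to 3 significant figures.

μ = -22.820, τ = 0.00288

For Normal(μ,σ), the p-quantile is μ + z_p·σ. Here z_{0.37} = -0.3319, z_{0.86} = 1.08.
So -29 = μ − 0.3319σ and -2.7 = μ + 1.08σ.
Subtracting: σ = (-2.7 − -29)/(1.08 − (-0.3319)) = 18.624.
Then μ = -29 − (-0.3319)·18.624 = -22.820.
Precision τ = 1/σ² = 1/18.62² = 0.00288.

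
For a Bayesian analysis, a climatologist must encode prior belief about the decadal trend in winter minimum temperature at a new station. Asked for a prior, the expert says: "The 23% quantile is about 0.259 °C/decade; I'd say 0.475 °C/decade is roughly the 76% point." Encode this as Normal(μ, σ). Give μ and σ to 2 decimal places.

μ = 0.37, σ = 0.15

For Normal(μ,σ), the p-quantile is μ + z_p·σ. Here z_{0.23} = -0.7388, z_{0.76} = 0.7063.
So 0.259 = μ − 0.7388σ and 0.475 = μ + 0.7063σ.
Subtracting: σ = (0.475 − 0.259)/(0.7063 − (-0.7388)) = 0.15.
Then μ = 0.259 − (-0.7388)·0.15 = 0.37.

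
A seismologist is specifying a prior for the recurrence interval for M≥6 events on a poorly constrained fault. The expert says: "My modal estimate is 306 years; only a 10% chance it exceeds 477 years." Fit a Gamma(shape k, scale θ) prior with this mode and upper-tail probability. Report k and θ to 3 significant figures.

k ≈ 10.5, θ ≈ 32.2

Gamma(k,θ) with k>1 has mode (k−1)θ, so θ = 306/(k−1).
Need P(X < 477) = 0.9 with θ tied to k this way. Start at k = 2, θ = 306: P(X<477) ≈ 0.462.
Too low — raise k to concentrate. Iterating converges to k ≈ 10.5.
Then θ = 306/(10.5−1) ≈ 32.2.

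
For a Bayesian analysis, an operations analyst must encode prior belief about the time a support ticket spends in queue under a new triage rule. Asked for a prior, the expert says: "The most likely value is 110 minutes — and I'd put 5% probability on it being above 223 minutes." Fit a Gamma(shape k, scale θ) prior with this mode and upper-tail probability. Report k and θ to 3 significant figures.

k ≈ 6.54, θ ≈ 19.8

Gamma(k,θ) with k>1 has mode (k−1)θ, so θ = 110/(k−1).
Need P(X < 223) = 0.95 with θ tied to k this way. Start at k = 2, θ = 110: P(X<223) ≈ 0.601.
Too low — raise k to concentrate. Iterating converges to k ≈ 6.54.
Then θ = 110/(6.54−1) ≈ 19.8.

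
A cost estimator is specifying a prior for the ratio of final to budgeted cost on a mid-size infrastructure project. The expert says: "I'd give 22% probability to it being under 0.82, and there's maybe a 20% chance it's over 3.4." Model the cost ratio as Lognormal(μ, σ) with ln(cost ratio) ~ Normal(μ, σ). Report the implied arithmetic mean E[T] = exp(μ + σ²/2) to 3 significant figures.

E[T] ≈ 2.39

If T ~ Lognormal(μ,σ) then ln T ~ Normal(μ,σ), so the p-quantile of ln T is μ + z_p·σ.
ln(0.82) = -0.1985 and ln(3.4) = 1.224; z_{0.22} = -0.7722, z_{0.8} = 0.8416.
σ = (1.224 − -0.1985)/(0.8416 − (-0.7722)) = 0.881.
μ = -0.1985 − (-0.7722)·0.881 = 0.482.
E[T] = exp(μ + σ²/2) = exp(0.482 + 0.3883) = 2.39.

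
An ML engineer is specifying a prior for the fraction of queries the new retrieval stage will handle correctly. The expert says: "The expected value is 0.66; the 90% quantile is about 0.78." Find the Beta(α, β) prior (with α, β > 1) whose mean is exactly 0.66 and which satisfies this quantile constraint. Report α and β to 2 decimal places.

α ≈ 15.75, β ≈ 8.11

With mean 0.66 fixed, write α = 0.66s, β = 0.34s where s = α+β.
Need P(θ < 0.78) = 0.9 under Beta(0.66s, 0.34s). Normal approximation: (q−m)/√(m(1−m)/s) ≈ z_{0.9} = 1.28, so s ≈ 0.66·0.34·(1.28)²/(0.78−0.66)² = 25.6.
At s = 25.6: P(θ<0.78) ≈ 0.908. Adjusting to match 0.9 gives s ≈ 23.86.
So α = 0.66·23.86 ≈ 15.75, β = 0.34·23.86 ≈ 8.11.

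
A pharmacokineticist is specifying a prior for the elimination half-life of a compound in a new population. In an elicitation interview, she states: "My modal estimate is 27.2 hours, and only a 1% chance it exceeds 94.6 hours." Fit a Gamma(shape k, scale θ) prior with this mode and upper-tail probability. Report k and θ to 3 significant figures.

k ≈ 3.79, θ ≈ 9.74

Gamma(k,θ) with k>1 has mode (k−1)θ, so θ = 27.2/(k−1).
Need P(X < 94.6) = 0.99 with θ tied to k this way. Start at k = 2, θ = 27.2: P(X<94.6) ≈ 0.862.
Too low — raise k to concentrate. Iterating converges to k ≈ 3.79.
Then θ = 27.2/(3.79−1) ≈ 9.74.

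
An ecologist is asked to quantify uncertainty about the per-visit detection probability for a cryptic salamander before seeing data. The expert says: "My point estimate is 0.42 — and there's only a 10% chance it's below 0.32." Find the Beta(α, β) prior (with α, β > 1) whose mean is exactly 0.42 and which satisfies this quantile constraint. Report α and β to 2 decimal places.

With mean 0.42 fixed, write α = 0.42s, β = 0.58s where s = α+β.
Need P(θ < 0.32) = 0.1 under Beta(0.42s, 0.58s). Normal approximation: (q−m)/√(m(1−m)/s) ≈ z_{0.1} = -1.28, so s ≈ 0.42·0.58·(-1.28)²/(0.32−0.42)² = 40.0.
At s = 40.0: P(θ<0.32) ≈ 0.097. Adjusting to match 0.1 gives s ≈ 38.92.
So α = 0.42·38.92 ≈ 16.35, β = 0.58·38.92 ≈ 22.58.

α ≈ 16.35, β ≈ 22.58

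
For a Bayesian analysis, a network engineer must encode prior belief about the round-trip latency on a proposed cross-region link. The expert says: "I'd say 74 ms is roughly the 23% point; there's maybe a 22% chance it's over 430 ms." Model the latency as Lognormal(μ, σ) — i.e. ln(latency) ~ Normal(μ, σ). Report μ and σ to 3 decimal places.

If T ~ Lognormal(μ,σ) then ln T ~ Normal(μ,σ), so the p-quantile of ln T is μ + z_p·σ.
ln(74) = 4.304 and ln(430) = 6.064; z_{0.23} = -0.7388, z_{0.78} = 0.7722.
σ = (6.064 − 4.304)/(0.7722 − (-0.7388)) = 1.165.
μ = 4.304 − (-0.7388)·1.165 = 5.165.

μ ≈ 5.165, σ ≈ 1.165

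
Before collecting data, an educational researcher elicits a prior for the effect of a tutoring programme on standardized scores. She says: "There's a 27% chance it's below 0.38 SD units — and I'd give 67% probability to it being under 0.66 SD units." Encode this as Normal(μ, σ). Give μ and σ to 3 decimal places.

The p-quantile of Normal(μ,σ) is μ + z_p·σ, with z_{0.27} = -0.6128 and z_{0.67} = 0.4399.
Eliminate σ: μ = (z₂·x₁ − z₁·x₂)/(z₂ − z₁) = (0.4399·0.38 − (-0.6128)·0.66)/1.053 = 0.543.
Then σ = (x₂ − x₁)/(z₂ − z₁) = (0.66 − 0.38)/1.053 = 0.266.

μ = 0.543, σ = 0.266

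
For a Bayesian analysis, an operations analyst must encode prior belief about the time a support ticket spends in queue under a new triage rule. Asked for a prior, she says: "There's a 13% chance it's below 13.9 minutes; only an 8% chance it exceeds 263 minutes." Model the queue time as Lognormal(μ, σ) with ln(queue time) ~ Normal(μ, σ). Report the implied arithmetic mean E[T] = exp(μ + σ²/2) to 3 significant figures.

E[T] ≈ 101 minutes

If T ~ Lognormal(μ,σ) then ln T ~ Normal(μ,σ), so the p-quantile of ln T is μ + z_p·σ.
ln(13.9) = 2.632 and ln(263) = 5.572; z_{0.13} = -1.126, z_{0.92} = 1.405.
σ = (5.572 − 2.632)/(1.405 − (-1.126)) = 1.161.
μ = 2.632 − (-1.126)·1.161 = 3.940.
E[T] = exp(μ + σ²/2) = exp(3.940 + 0.6745) = 101 minutes.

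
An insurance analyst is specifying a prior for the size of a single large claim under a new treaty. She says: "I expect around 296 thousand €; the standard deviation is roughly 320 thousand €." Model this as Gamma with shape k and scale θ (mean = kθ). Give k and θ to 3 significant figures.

For Gamma(k, scale θ): mean = kθ, variance = kθ², so CV = 1/√k.
CV = SD/mean = 320/296 = 1.081, hence k = 1/CV² = 0.856.
Then θ = mean/k = 296/0.856 = 346.

k ≈ 0.856, θ ≈ 346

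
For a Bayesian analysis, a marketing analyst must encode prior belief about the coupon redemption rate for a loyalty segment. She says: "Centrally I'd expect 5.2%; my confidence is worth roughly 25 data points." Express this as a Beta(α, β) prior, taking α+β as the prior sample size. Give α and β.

α = 1.3, β = 23.7

Under the effective-sample-size interpretation, Beta(α, β) has prior mean α/(α+β) and prior sample size α+β.
So α+β = 25 and α/(α+β) = 0.052, giving α = 0.052·25 = 1.3 and β = 25 − 1.3 = 23.7.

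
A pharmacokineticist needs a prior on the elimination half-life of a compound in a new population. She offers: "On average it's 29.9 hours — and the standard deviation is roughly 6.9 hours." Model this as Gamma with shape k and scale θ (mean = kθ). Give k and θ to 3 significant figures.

For Gamma(k, scale θ): mean = kθ, variance = kθ², so CV = 1/√k.
CV = SD/mean = 6.9/29.9 = 0.2308, hence k = 1/CV² = 18.8.
Then θ = mean/k = 29.9/18.8 = 1.59.

k ≈ 18.8, θ ≈ 1.59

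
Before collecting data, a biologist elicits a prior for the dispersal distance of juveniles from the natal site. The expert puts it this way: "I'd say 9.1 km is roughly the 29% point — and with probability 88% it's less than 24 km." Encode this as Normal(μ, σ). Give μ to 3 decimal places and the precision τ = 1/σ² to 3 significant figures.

μ = 13.871, τ = 0.0135

The p-quantile of Normal(μ,σ) is μ + z_p·σ, with z_{0.29} = -0.5534 and z_{0.88} = 1.175.
Eliminate σ: μ = (z₂·x₁ − z₁·x₂)/(z₂ − z₁) = (1.175·9.1 − (-0.5534)·24)/1.728 = 13.871.
Then σ = (x₂ − x₁)/(z₂ − z₁) = (24 − 9.1)/1.728 = 8.621.
Precision τ = 1/σ² = 1/8.621² = 0.0135.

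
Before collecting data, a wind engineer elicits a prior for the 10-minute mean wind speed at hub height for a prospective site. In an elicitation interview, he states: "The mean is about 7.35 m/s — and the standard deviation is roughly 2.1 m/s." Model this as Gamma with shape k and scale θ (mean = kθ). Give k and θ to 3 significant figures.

k ≈ 12.2, θ ≈ 0.6

For Gamma(k, scale θ): mean = kθ, variance = kθ², so CV = 1/√k.
CV = SD/mean = 2.1/7.35 = 0.2857, hence k = 1/CV² = 12.2.
Then θ = mean/k = 7.35/12.2 = 0.6.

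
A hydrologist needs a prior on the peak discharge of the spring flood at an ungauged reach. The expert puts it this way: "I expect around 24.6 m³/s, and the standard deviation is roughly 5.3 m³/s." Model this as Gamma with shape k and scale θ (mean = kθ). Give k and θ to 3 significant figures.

For Gamma(k, scale θ): mean = kθ, variance = kθ², so CV = 1/√k.
CV = SD/mean = 5.3/24.6 = 0.2154, hence k = 1/CV² = 21.5.
Then θ = mean/k = 24.6/21.5 = 1.14.

k ≈ 21.5, θ ≈ 1.14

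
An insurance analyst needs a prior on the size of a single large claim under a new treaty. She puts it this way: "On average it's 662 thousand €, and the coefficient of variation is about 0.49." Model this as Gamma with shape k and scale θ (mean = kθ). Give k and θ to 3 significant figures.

For Gamma(k, scale θ): mean = kθ, variance = kθ², so CV = 1/√k.
CV = 0.49, hence k = 1/CV² = 4.16.
Then θ = mean/k = 662/4.16 = 159.

k ≈ 4.16, θ ≈ 159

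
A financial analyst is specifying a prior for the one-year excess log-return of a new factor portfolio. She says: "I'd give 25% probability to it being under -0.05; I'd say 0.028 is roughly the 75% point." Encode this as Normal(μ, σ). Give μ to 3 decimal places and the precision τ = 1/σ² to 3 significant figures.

For Normal(μ,σ), the p-quantile is μ + z_p·σ. Here z_{0.25} = -0.6745, z_{0.75} = 0.6745.
So -0.05 = μ − 0.6745σ and 0.028 = μ + 0.6745σ.
Subtracting: σ = (0.028 − -0.05)/(0.6745 − (-0.6745)) = 0.058.
Then μ = -0.05 − (-0.6745)·0.058 = -0.011.
Precision τ = 1/σ² = 1/0.05782² = 299.

μ = -0.011, τ = 299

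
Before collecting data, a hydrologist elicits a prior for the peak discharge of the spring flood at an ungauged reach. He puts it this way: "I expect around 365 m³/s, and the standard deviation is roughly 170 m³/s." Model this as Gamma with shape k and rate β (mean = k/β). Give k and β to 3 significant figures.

k ≈ 4.61, β ≈ 0.0126

For Gamma(k, rate β): mean = k/β, variance = k/β², so CV = 1/√k.
CV = SD/mean = 170/365 = 0.4658, hence k = 1/CV² = 4.61.
Then β = k/mean = 4.61/365 = 0.0126.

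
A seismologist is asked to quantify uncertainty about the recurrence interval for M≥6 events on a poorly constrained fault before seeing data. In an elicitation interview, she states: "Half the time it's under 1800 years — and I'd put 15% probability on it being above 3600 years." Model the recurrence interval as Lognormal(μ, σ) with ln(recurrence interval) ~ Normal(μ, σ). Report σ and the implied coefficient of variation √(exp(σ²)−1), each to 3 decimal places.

If T ~ Lognormal(μ,σ) then ln T ~ Normal(μ,σ), so the p-quantile of ln T is μ + z_p·σ.
ln(1800) = 7.496 and ln(3600) = 8.189; z_{0.5} = 0, z_{0.85} = 1.036.
σ = (8.189 − 7.496)/(1.036 − (0)) = 0.669.
μ = 7.496 − (0)·0.669 = 7.496.
CV = √(exp(σ²)−1) = √(exp(0.4473)−1) = 0.751.

σ ≈ 0.669, CV ≈ 0.751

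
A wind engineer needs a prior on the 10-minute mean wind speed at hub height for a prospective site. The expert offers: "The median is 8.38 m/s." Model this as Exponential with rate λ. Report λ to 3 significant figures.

λ ≈ 0.0827

Exponential median = ln 2 / λ, so λ = ln 2 / 8.38 = 0.0827.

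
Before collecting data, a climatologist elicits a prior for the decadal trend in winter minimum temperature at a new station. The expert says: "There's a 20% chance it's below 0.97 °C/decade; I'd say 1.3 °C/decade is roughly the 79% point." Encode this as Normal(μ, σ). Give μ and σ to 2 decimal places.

For Normal(μ,σ), the p-quantile is μ + z_p·σ. Here z_{0.2} = -0.8416, z_{0.79} = 0.8064.
So 0.97 = μ − 0.8416σ and 1.3 = μ + 0.8064σ.
Subtracting: σ = (1.3 − 0.97)/(0.8064 − (-0.8416)) = 0.20.
Then μ = 0.97 − (-0.8416)·0.20 = 1.14.

μ = 1.14, σ = 0.20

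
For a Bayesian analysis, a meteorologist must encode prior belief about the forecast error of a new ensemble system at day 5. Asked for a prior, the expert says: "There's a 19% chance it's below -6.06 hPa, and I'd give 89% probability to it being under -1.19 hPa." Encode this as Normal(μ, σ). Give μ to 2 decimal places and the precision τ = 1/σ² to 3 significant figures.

The p-quantile of Normal(μ,σ) is μ + z_p·σ, with z_{0.19} = -0.8779 and z_{0.89} = 1.227.
Eliminate σ: μ = (z₂·x₁ − z₁·x₂)/(z₂ − z₁) = (1.227·-6.06 − (-0.8779)·-1.19)/2.104 = -4.03.
Then σ = (x₂ − x₁)/(z₂ − z₁) = (-1.19 − -6.06)/2.104 = 2.31.
Precision τ = 1/σ² = 1/2.314² = 0.187.

μ = -4.03, τ = 0.187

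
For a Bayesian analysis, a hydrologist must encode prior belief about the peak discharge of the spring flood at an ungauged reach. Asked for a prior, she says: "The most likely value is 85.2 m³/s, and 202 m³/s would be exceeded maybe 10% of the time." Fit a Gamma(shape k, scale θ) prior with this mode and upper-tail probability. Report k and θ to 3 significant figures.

Gamma(k,θ) with k>1 has mode (k−1)θ, so θ = 85.2/(k−1).
Need P(X < 202) = 0.9 with θ tied to k this way. Start at k = 2, θ = 85.2: P(X<202) ≈ 0.685.
Too low — raise k to concentrate. Iterating converges to k ≈ 3.58.
Then θ = 85.2/(3.58−1) ≈ 33.

k ≈ 3.58, θ ≈ 33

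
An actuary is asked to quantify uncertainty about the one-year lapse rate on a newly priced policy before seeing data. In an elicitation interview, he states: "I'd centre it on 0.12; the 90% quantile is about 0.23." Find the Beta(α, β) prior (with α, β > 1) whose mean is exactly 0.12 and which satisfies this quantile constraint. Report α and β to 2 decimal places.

α ≈ 1.87, β ≈ 13.74

With mean 0.12 fixed, write α = 0.12s, β = 0.88s where s = α+β.
Need P(θ < 0.23) = 0.9 under Beta(0.12s, 0.88s). Normal approximation: (q−m)/√(m(1−m)/s) ≈ z_{0.9} = 1.28, so s ≈ 0.12·0.88·(1.28)²/(0.23−0.12)² = 14.3.
At s = 14.3: P(θ<0.23) ≈ 0.893. Adjusting to match 0.9 gives s ≈ 15.61.
So α = 0.12·15.61 ≈ 1.87, β = 0.88·15.61 ≈ 13.74.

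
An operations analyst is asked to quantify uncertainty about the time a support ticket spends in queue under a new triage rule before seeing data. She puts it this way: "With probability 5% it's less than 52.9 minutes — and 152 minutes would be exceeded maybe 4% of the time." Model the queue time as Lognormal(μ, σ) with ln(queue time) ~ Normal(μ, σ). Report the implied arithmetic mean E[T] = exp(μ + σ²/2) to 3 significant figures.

If T ~ Lognormal(μ,σ) then ln T ~ Normal(μ,σ), so the p-quantile of ln T is μ + z_p·σ.
ln(52.9) = 3.968 and ln(152) = 5.024; z_{0.05} = -1.645, z_{0.96} = 1.751.
σ = (5.024 − 3.968)/(1.751 − (-1.645)) = 0.311.
μ = 3.968 − (-1.645)·0.311 = 4.480.
E[T] = exp(μ + σ²/2) = exp(4.480 + 0.0483) = 92.6 minutes.

E[T] ≈ 92.6 minutes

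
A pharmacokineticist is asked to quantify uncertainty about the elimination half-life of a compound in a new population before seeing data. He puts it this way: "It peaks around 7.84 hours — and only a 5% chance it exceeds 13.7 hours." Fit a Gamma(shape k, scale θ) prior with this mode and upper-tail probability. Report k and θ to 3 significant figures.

Gamma(k,θ) with k>1 has mode (k−1)θ, so θ = 7.84/(k−1).
Need P(X < 13.7) = 0.95 with θ tied to k this way. Start at k = 2, θ = 7.84: P(X<13.7) ≈ 0.521.
Too low — raise k to concentrate. Iterating converges to k ≈ 9.95.
Then θ = 7.84/(9.95−1) ≈ 0.876.

k ≈ 9.95, θ ≈ 0.876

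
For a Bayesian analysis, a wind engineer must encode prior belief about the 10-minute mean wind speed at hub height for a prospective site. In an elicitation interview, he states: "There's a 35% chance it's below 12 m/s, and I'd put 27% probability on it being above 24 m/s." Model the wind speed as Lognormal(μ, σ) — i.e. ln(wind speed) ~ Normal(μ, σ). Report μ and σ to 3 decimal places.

If T ~ Lognormal(μ,σ) then ln T ~ Normal(μ,σ), so the p-quantile of ln T is μ + z_p·σ.
ln(12) = 2.485 and ln(24) = 3.178; z_{0.35} = -0.3853, z_{0.73} = 0.6128.
σ = (3.178 − 2.485)/(0.6128 − (-0.3853)) = 0.694.
μ = 2.485 − (-0.3853)·0.694 = 2.752.

μ ≈ 2.752, σ ≈ 0.694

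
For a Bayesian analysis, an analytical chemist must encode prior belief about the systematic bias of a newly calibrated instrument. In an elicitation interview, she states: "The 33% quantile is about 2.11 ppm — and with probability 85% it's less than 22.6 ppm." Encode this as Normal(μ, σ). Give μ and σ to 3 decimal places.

μ = 8.215, σ = 13.879

For Normal(μ,σ), the p-quantile is μ + z_p·σ. Here z_{0.33} = -0.4399, z_{0.85} = 1.036.
So 2.11 = μ − 0.4399σ and 22.6 = μ + 1.036σ.
Subtracting: σ = (22.6 − 2.11)/(1.036 − (-0.4399)) = 13.879.
Then μ = 2.11 − (-0.4399)·13.879 = 8.215.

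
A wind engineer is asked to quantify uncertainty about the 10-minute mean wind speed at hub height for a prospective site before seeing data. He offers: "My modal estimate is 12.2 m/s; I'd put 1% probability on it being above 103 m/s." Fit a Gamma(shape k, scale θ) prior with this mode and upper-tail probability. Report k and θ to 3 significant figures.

Gamma(k,θ) with k>1 has mode (k−1)θ, so θ = 12.2/(k−1).
Need P(X < 103) = 0.99 with θ tied to k this way. Start at k = 2, θ = 12.2: P(X<103) ≈ 0.998.
Too high — lower k to spread out. Iterating converges to k ≈ 1.72.
Then θ = 12.2/(1.72−1) ≈ 16.8.

k ≈ 1.72, θ ≈ 16.8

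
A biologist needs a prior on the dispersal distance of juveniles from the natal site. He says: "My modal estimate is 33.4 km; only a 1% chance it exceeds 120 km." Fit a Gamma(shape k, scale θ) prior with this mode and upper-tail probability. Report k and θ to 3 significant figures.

k ≈ 3.63, θ ≈ 12.7

Gamma(k,θ) with k>1 has mode (k−1)θ, so θ = 33.4/(k−1).
Need P(X < 120) = 0.99 with θ tied to k this way. Start at k = 2, θ = 33.4: P(X<120) ≈ 0.874.
Too low — raise k to concentrate. Iterating converges to k ≈ 3.63.
Then θ = 33.4/(3.63−1) ≈ 12.7.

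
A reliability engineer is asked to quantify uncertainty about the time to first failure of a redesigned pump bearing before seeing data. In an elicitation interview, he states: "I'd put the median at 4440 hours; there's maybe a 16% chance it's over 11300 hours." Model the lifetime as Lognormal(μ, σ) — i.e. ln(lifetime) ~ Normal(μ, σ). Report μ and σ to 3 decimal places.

μ ≈ 8.398, σ ≈ 0.939

If T ~ Lognormal(μ,σ) then ln T ~ Normal(μ,σ), so the p-quantile of ln T is μ + z_p·σ.
ln(4440) = 8.398 and ln(11300) = 9.333; z_{0.5} = 0, z_{0.84} = 0.9945.
σ = (9.333 − 8.398)/(0.9945 − (0)) = 0.939.
μ = 8.398 − (0)·0.939 = 8.398.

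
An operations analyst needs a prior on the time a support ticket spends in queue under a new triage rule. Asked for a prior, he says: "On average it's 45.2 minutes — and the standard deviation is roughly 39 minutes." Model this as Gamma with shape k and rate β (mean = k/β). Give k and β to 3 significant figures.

k ≈ 1.34, β ≈ 0.0297

For Gamma(k, rate β): mean = k/β, variance = k/β², so CV = 1/√k.
CV = SD/mean = 39/45.2 = 0.8628, hence k = 1/CV² = 1.34.
Then β = k/mean = 1.34/45.2 = 0.0297.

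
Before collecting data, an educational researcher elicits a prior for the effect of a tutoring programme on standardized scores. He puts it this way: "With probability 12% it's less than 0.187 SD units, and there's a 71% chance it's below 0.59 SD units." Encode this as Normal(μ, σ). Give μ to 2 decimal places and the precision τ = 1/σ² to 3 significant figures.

For Normal(μ,σ), the p-quantile is μ + z_p·σ. Here z_{0.12} = -1.175, z_{0.71} = 0.5534.
So 0.187 = μ − 1.175σ and 0.59 = μ + 0.5534σ.
Subtracting: σ = (0.59 − 0.187)/(0.5534 − (-1.175)) = 0.23.
Then μ = 0.187 − (-1.175)·0.23 = 0.46.
Precision τ = 1/σ² = 1/0.2332² = 18.4.

μ = 0.46, τ = 18.4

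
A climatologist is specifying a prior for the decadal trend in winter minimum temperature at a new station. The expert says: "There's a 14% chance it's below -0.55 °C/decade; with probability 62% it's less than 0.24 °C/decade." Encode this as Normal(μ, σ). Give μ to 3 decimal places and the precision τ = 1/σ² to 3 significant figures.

μ = 0.066, τ = 3.08

The p-quantile of Normal(μ,σ) is μ + z_p·σ, with z_{0.14} = -1.08 and z_{0.62} = 0.3055.
Eliminate σ: μ = (z₂·x₁ − z₁·x₂)/(z₂ − z₁) = (0.3055·-0.55 − (-1.08)·0.24)/1.386 = 0.066.
Then σ = (x₂ − x₁)/(z₂ − z₁) = (0.24 − -0.55)/1.386 = 0.570.
Precision τ = 1/σ² = 1/0.5701² = 3.08.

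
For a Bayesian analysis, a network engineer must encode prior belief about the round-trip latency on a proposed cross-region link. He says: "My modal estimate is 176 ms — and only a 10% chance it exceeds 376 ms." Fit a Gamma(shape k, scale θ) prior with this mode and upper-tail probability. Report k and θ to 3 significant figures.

k ≈ 4.34, θ ≈ 52.8

Gamma(k,θ) with k>1 has mode (k−1)θ, so θ = 176/(k−1).
Need P(X < 376) = 0.9 with θ tied to k this way. Start at k = 2, θ = 176: P(X<376) ≈ 0.630.
Too low — raise k to concentrate. Iterating converges to k ≈ 4.34.
Then θ = 176/(4.34−1) ≈ 52.8.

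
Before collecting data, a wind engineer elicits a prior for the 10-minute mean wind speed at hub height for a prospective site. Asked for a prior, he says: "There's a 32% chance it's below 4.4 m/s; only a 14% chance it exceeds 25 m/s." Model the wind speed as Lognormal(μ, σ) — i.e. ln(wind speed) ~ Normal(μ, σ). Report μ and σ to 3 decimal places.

If T ~ Lognormal(μ,σ) then ln T ~ Normal(μ,σ), so the p-quantile of ln T is μ + z_p·σ.
ln(4.4) = 1.482 and ln(25) = 3.219; z_{0.32} = -0.4677, z_{0.86} = 1.08.
σ = (3.219 − 1.482)/(1.08 − (-0.4677)) = 1.122.
μ = 1.482 − (-0.4677)·1.122 = 2.006.

μ ≈ 2.006, σ ≈ 1.122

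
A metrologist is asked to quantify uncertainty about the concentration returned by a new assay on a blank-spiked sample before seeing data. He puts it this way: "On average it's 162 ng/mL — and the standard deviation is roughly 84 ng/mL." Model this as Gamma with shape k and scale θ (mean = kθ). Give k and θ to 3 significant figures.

For Gamma(k, scale θ): mean = kθ, variance = kθ², so CV = 1/√k.
CV = SD/mean = 84/162 = 0.5185, hence k = 1/CV² = 3.72.
Then θ = mean/k = 162/3.72 = 43.6.

k ≈ 3.72, θ ≈ 43.6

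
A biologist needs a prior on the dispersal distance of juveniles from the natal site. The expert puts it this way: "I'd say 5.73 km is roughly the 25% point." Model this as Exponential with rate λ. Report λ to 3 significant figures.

λ ≈ 0.0502

P(T < 5.73) = 1 − e^(−λ·5.73) = 0.25, so λ = −ln(1−0.25)/5.73 = −ln(0.75)/5.73 = 0.0502.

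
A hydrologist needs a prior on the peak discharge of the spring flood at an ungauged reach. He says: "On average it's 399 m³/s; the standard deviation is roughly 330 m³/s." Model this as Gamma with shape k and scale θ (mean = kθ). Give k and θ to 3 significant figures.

For Gamma(k, scale θ): mean = kθ, variance = kθ², so CV = 1/√k.
CV = SD/mean = 330/399 = 0.8271, hence k = 1/CV² = 1.46.
Then θ = mean/k = 399/1.46 = 273.

k ≈ 1.46, θ ≈ 273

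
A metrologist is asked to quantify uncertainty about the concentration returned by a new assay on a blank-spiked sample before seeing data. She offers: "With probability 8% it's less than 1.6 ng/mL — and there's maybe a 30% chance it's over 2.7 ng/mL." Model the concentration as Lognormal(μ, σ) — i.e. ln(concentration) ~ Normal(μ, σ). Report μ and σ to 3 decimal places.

μ ≈ 0.851, σ ≈ 0.271

If T ~ Lognormal(μ,σ) then ln T ~ Normal(μ,σ), so the p-quantile of ln T is μ + z_p·σ.
ln(1.6) = 0.47 and ln(2.7) = 0.9933; z_{0.08} = -1.405, z_{0.7} = 0.5244.
σ = (0.9933 − 0.47)/(0.5244 − (-1.405)) = 0.271.
μ = 0.47 − (-1.405)·0.271 = 0.851.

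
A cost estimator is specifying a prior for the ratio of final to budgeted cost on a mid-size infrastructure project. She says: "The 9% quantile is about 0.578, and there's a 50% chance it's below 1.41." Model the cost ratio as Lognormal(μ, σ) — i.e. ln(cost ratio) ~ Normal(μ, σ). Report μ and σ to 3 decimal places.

μ ≈ 0.344, σ ≈ 0.665

If T ~ Lognormal(μ,σ) then ln T ~ Normal(μ,σ), so the p-quantile of ln T is μ + z_p·σ.
ln(0.578) = -0.5482 and ln(1.41) = 0.3436; z_{0.09} = -1.341, z_{0.5} = 0.
σ = (0.3436 − -0.5482)/(0 − (-1.341)) = 0.665.
μ = -0.5482 − (-1.341)·0.665 = 0.344.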